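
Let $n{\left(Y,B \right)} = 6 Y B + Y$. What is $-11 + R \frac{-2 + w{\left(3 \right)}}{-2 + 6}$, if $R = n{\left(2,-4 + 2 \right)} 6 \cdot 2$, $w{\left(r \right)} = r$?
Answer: $-77$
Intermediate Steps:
$n{\left(Y,B \right)} = Y + 6 B Y$ ($n{\left(Y,B \right)} = 6 B Y + Y = Y + 6 B Y$)
$R = -264$ ($R = 2 \left(1 + 6 \left(-4 + 2\right)\right) 6 \cdot 2 = 2 \left(1 + 6 \left(-2\right)\right) 6 \cdot 2 = 2 \left(1 - 12\right) 6 \cdot 2 = 2 \left(-11\right) 6 \cdot 2 = \left(-22\right) 6 \cdot 2 = \left(-132\right) 2 = -264$)
$-11 + R \frac{-2 + w{\left(3 \right)}}{-2 + 6} = -11 - 264 \frac{-2 + 3}{-2 + 6} = -11 - 264 \cdot 1 \cdot \frac{1}{4} = -11 - 66 = -77$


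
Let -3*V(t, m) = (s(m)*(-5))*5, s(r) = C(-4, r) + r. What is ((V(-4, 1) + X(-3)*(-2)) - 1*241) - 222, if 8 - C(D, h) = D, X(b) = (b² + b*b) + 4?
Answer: -1196/3 ≈ -398.67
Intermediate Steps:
X(b) = 4 + 2*b² (X(b) = (b² + b²) + 4 = 2*b² + 4 = 4 + 2*b²)
C(D, h) = 8 - D
s(r) = 12 + r (s(r) = (8 - 1*(-4)) + r = (8 + 4) + r = 12 + r)
V(t, m) = 100 + 25*m/3 (V(t, m) = -(12 + m)*(-5)*5/3 = -(-60 - 5*m)*5/3 = -(-300 - 25*m)/3 = 100 + 25*m/3)
((V(-4, 1) + X(-3)*(-2)) - 1*241) - 222 = (((100 + (25/3)*1) + (4 + 2*(-3)²)*(-2)) - 1*241) - 222 = (((100 + 25/3) + (4 + 2*9)*(-2)) - 241) - 222 = ((325/3 + (4 + 18)*(-2)) - 241) - 222 = ((325/3 + 22*(-2)) - 241) - 222 = ((325/3 - 44) - 241) - 222 = (193/3 - 241) - 222 = -530/3 - 222 = -1196/3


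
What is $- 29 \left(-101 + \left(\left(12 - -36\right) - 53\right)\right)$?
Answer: $3074$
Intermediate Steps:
$- 29 \left(-101 + \left(\left(12 - -36\right) - 53\right)\right) = - 29 \left(-101 + \left(\left(12 + 36\right) - 53\right)\right) = - 29 \left(-101 + \left(48 - 53\right)\right) = - 29 \left(-101 - 5\right) = \left(-29\right) \left(-106\right) = 3074$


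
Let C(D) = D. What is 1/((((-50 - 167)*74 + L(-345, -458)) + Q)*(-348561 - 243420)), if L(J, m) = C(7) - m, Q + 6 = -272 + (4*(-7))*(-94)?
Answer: 1/7837236459 ≈ 1.2760e-10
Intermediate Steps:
Q = 2354 (Q = -6 + (-272 + (4*(-7))*(-94)) = -6 + (-272 - 28*(-94)) = -6 + (-272 + 2632) = -6 + 2360 = 2354)
L(J, m) = 7 - m
1/((((-50 - 167)*74 + L(-345, -458)) + Q)*(-348561 - 243420)) = 1/((((-50 - 167)*74 + (7 - 1*(-458))) + 2354)*(-348561 - 243420)) = 1/(((-217*74 + (7 + 458)) + 2354)*(-591981)) = 1/(((-16058 + 465) + 2354)*(-591981)) = 1/((-15593 + 2354)*(-591981)) = 1/(-13239*(-591981)) = 1/7837236459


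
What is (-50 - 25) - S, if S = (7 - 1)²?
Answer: -111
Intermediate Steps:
S = 36 (S = 6² = 36)
(-50 - 25) - S = (-50 - 25) - 1*36 = -75 - 36 = -111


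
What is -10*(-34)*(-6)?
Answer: -2040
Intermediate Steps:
-10*(-34)*(-6) = 340*(-6) = -2040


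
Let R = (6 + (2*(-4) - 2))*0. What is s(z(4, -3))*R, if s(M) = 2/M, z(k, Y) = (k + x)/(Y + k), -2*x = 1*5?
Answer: 0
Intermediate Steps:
x = -5/2 ≈ -2.5000
z(k, Y) = (-5/2 + k)/(Y + k) (z(k, Y) = (k - 5/2)/(Y + k) = (-5/2 + k)/(Y + k))
R = 0 (R = (6 + (-8 - 2))*0 = (6 - 10)*0 = -4*0 = 0)
s(z(4, -3))*R = (2/(((-5/2 + 4)/(-3 + 4))))*0 = (2/(((3/2)/1)))*0 = (2/((1*(3/2))))*0 = (2/(3/2))*0 = (2*(⅔))*0 = (4/3)*0 = 0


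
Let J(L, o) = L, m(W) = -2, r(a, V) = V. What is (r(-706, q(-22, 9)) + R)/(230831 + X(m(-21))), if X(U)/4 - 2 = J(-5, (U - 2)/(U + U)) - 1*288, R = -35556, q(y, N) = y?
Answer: -35578/229667 ≈ -0.15491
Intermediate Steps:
X(U) = -1164 (X(U) = 8 + 4*(-5 - 1*288) = 8 + 4*(-5 - 288) = 8 + 4*(-293) = 8 - 1172 = -1164)
(r(-706, q(-22, 9)) + R)/(230831 + X(m(-21))) = (-22 - 35556)/(230831 - 1164) = -35578/229667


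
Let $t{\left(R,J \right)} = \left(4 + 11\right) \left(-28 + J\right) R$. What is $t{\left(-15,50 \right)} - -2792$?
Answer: $-2158$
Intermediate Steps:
$t{\left(R,J \right)} = R \left(-420 + 15 J\right)$ ($t{\left(R,J \right)} = 15 \left(-28 + J\right) R = \left(-420 + 15 J\right) R = R \left(-420 + 15 J\right)$)
$t{\left(-15,50 \right)} - -2792 = 15 \left(-15\right) \left(-28 + 50\right) - -2792 = 15 \left(-15\right) 22 + 2792 = -4950 + 2792 = -2158$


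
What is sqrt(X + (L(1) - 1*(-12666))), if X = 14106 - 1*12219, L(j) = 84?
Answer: sqrt(14637) ≈ 120.98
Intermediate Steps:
X = 1887 (X = 14106 - 12219 = 1887)
sqrt(X + (L(1) - 1*(-12666))) = sqrt(1887 + (84 - 1*(-12666))) = sqrt(1887 + (84 + 12666)) = sqrt(1887 + 12750) = sqrt(14637)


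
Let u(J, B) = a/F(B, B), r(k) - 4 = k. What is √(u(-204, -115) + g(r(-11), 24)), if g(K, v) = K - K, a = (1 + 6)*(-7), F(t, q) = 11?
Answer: 7*I*√11/11 ≈ 2.1106*I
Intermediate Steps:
r(k) = 4 + k
a = -49 (a = 7*(-7) = -49)
g(K, v) = 0
u(J, B) = -49/11
√(u(-204, -115) + g(r(-11), 24)) = √(-49/11 + 0) = √(-49/11) = 7*I*√11/11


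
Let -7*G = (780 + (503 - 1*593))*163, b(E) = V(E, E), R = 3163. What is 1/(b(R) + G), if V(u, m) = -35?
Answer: -7/112715 ≈ -6.2103e-5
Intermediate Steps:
b(E) = -35
G = -112470/7 (G = -(780 + (503 - 1*593))*163/7 = -(780 + (503 - 593))*163/7 = -(780 - 90)*163/7 = -690*163/7 = -1/7*112470 = -112470/7 ≈ -16067.)
1/(b(R) + G) = 1/(-35 - 112470/7) = 1/(-112715/7) = -7/112715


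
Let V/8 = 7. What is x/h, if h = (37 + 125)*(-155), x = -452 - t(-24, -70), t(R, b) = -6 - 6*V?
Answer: 11/2511 ≈ 0.0043807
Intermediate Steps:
V = 56 (V = 8*7 = 56)
t(R, b) = -342 (t(R, b) = -6 - 6*56 = -6 - 336 = -342)
x = -110 (x = -452 - 1*(-342) = -452 + 342 = -110)
h = -25110 (h = 162*(-155) = -25110)
x/h = -110/(-25110) = -110*(-1/25110) = 11/2511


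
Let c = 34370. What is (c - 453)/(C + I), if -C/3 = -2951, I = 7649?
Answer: 33917/16502 ≈ 2.0553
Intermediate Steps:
C = 8853 (C = -3*(-2951) = 8853)
(c - 453)/(C + I) = (34370 - 453)/(8853 + 7649) = 33917/16502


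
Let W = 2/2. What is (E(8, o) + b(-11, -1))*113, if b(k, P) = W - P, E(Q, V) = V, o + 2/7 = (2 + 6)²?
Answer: 51980/7 ≈ 7425.7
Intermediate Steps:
W = 1 (W = 2*(½) = 1)
o = 446/7 (o = -2/7 + (2 + 6)² = -2/7 + 8² = -2/7 + 64 = 446/7 ≈ 63.714)
b(k, P) = 1 - P
(E(8, o) + b(-11, -1))*113 = (446/7 + (1 - 1*(-1)))*113 = (446/7 + (1 + 1))*113 = (446/7 + 2)*113 = (460/7)*113 = 51980/7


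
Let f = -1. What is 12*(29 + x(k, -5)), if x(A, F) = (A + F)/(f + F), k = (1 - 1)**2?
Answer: 358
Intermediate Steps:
k = 0 (k = 0**2 = 0)
x(A, F) = (A + F)/(-1 + F)
12*(29 + x(k, -5)) = 12*(29 + (0 - 5)/(-1 - 5)) = 12*(29 - 5/(-6)) = 12*(29 - 1/6*(-5)) = 12*(29 + 5/6) = 12*(179/6) = 358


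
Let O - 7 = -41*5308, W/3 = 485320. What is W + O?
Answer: 1238339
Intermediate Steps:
W = 1455960 (W = 3*485320 = 1455960)
O = -217621 (O = 7 - 41*5308 = 7 - 217628 = -217621)
W + O = 1455960 - 217621 = 1238339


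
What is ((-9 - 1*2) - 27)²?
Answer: 1444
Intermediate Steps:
((-9 - 1*2) - 27)² = ((-9 - 2) - 27)² = (-11 - 27)² = (-38)² = 1444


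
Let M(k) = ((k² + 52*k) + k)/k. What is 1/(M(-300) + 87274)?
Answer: 1/87027 ≈ 1.1491e-5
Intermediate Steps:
M(k) = (k² + 53*k)/k
1/(M(-300) + 87274) = 1/((53 - 300) + 87274) = 1/(-247 + 87274) = 1/87027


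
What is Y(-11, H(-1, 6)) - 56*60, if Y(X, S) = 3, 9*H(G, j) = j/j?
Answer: -3357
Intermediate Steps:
H(G, j) = ⅑ (H(G, j) = (j/j)/9 = (⅑)*1 = ⅑)
Y(-11, H(-1, 6)) - 56*60 = 3 - 56*60 = 3 - 3360 = -3357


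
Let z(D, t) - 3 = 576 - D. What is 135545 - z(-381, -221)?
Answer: 134585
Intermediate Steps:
z(D, t) = 579 - D (z(D, t) = 3 + (576 - D) = 579 - D)
135545 - z(-381, -221) = 135545 - (579 - 1*(-381)) = 135545 - (579 + 381) = 135545 - 1*960 = 135545 - 960 = 134585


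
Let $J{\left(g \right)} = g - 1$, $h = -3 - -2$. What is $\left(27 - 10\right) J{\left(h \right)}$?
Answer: $-34$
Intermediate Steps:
$h = -1$ ($h = -3 + 2 = -1$)
$J{\left(g \right)} = -1 + g$
$\left(27 - 10\right) J{\left(h \right)} = \left(27 - 10\right) \left(-1 - 1\right) = 17 \left(-2\right) = -34$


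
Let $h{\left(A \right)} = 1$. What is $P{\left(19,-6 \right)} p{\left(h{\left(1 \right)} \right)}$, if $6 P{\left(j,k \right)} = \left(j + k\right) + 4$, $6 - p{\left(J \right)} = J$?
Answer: $\frac{85}{6} \approx 14.167$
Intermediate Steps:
$p{\left(J \right)} = 6 - J$
$P{\left(j,k \right)} = \frac{2}{3} + \frac{j}{6} + \frac{k}{6}$ ($P{\left(j,k \right)} = \frac{\left(j + k\right) + 4}{6} = \frac{4 + j + k}{6} = \frac{2}{3} + \frac{j}{6} + \frac{k}{6}$)
$P{\left(19,-6 \right)} p{\left(h{\left(1 \right)} \right)} = \left(\frac{2}{3} + \frac{1}{6} \cdot 19 + \frac{1}{6} \left(-6\right)\right) \left(6 - 1\right) = \left(\frac{2}{3} + \frac{19}{6} - 1\right) \left(6 - 1\right) = \frac{17}{6} \cdot 5 = \frac{85}{6}$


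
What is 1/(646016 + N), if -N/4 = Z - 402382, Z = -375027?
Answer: 1/3755652 ≈ 2.6627e-7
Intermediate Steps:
N = 3109636 (N = -4*(-375027 - 402382) = -4*(-777409) = 3109636)
1/(646016 + N) = 1/(646016 + 3109636) = 1/3755652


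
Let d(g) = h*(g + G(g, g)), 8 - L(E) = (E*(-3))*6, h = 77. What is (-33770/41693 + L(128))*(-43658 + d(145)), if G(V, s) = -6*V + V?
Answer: -8510361869828/41693 ≈ -2.0412e+8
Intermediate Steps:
G(V, s) = -5*V
L(E) = 8 + 18*E (L(E) = 8 - E*(-3)*6 = 8 - (-3*E)*6 = 8 - (-18)*E = 8 + 18*E)
d(g) = -308*g (d(g) = 77*(g - 5*g) = 77*(-4*g) = -308*g)
(-33770/41693 + L(128))*(-43658 + d(145)) = (-33770/41693 + (8 + 18*128))*(-43658 - 308*145) = (-33770*1/41693 + (8 + 2304))*(-43658 - 44660) = (-33770/41693 + 2312)*(-88318) = (96360446/41693)*(-88318) = -8510361869828/41693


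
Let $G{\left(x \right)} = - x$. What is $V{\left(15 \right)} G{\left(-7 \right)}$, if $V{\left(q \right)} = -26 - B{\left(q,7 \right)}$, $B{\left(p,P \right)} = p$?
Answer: $-287$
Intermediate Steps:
$V{\left(q \right)} = -26 - q$
$V{\left(15 \right)} G{\left(-7 \right)} = \left(-26 - 15\right) \left(\left(-1\right) \left(-7\right)\right) = \left(-26 - 15\right) 7 = \left(-41\right) 7 = -287$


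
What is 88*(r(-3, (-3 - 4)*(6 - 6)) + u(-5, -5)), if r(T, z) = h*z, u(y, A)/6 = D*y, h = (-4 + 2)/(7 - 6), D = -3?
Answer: 7920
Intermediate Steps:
h = -2 (h = -2/1 = -2*1 = -2)
u(y, A) = -18*y (u(y, A) = 6*(-3*y) = -18*y)
r(T, z) = -2*z
88*(r(-3, (-3 - 4)*(6 - 6)) + u(-5, -5)) = 88*(-2*(-3 - 4)*(6 - 6) - 18*(-5)) = 88*(-(-14)*0 + 90) = 88*(-2*0 + 90) = 88*(0 + 90) = 88*90 = 7920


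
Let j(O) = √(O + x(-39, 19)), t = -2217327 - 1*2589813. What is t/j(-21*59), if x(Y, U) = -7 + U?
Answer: 1602380*I*√1227/409 ≈ 1.3724e+5*I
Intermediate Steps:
t = -4807140 (t = -2217327 - 2589813 = -4807140)
j(O) = √(12 + O) (j(O) = √(O + (-7 + 19)) = √(O + 12) = √(12 + O))
t/j(-21*59) = -4807140/√(12 - 21*59) = -4807140/√(12 - 1239) = -4807140*(-I*√1227/1227) = -(-1602380)*I*√1227/409 = 1602380*I*√1227/409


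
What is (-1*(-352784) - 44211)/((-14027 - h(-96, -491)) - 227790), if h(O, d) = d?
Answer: -308573/241326 ≈ -1.2787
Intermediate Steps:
(-1*(-352784) - 44211)/((-14027 - h(-96, -491)) - 227790) = (-1*(-352784) - 44211)/((-14027 - 1*(-491)) - 227790) = (352784 - 44211)/((-14027 + 491) - 227790) = 308573/(-13536 - 227790) = 308573/(-241326) = 308573*(-1/241326) = -308573/241326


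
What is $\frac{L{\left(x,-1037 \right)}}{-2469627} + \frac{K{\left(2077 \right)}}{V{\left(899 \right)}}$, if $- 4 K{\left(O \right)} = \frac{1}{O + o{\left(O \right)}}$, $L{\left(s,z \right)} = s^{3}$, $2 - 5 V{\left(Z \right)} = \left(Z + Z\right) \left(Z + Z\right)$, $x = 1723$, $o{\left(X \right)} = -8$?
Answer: $- \frac{136853346088352738449}{66074053807771704} \approx -2071.2$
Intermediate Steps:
$V{\left(Z \right)} = \frac{2}{5} - \frac{4 Z^{2}}{5}$ ($V{\left(Z \right)} = \frac{2}{5} - \frac{\left(Z + Z\right) \left(Z + Z\right)}{5} = \frac{2}{5} - \frac{2 Z 2 Z}{5} = \frac{2}{5} - \frac{4 Z^{2}}{5}$)
$K{\left(O \right)} = - \frac{1}{4 \left(-8 + O\right)}$ ($K{\left(O \right)} = - \frac{1}{4 \left(O - 8\right)} = - \frac{1}{4 \left(-8 + O\right)}$)
$\frac{L{\left(x,-1037 \right)}}{-2469627} + \frac{K{\left(2077 \right)}}{V{\left(899 \right)}} = \frac{1723^{3}}{-2469627} + \frac{\left(-1\right) \frac{1}{-32 + 4 \cdot 2077}}{\frac{2}{5} - \frac{4 \cdot 899^{2}}{5}} = 5115120067 \left(- \frac{1}{2469627}\right) + \frac{\left(-1\right) \frac{1}{-32 + 8308}}{\frac{2}{5} - \frac{3232804}{5}} = - \frac{5115120067}{2469627} + \frac{\left(-1\right) \frac{1}{8276}}{\frac{2}{5} - \frac{3232804}{5}} = - \frac{5115120067}{2469627} + \frac{\left(-1\right) \frac{1}{8276}}{- \frac{3232802}{5}} = - \frac{5115120067}{2469627} - - \frac{5}{26754669352} = - \frac{5115120067}{2469627} + \frac{5}{26754669352} = - \frac{136853346088352738449}{66074053807771704}$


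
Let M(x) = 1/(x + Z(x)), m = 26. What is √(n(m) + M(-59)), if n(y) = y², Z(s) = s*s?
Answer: √7916020206/3422 ≈ 26.000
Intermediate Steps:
Z(s) = s²
M(x) = 1/(x + x²)
√(n(m) + M(-59)) = √(26² + 1/((-59)*(1 - 59))) = √(676 - 1/59/(-58)) = √(676 - 1/59*(-1/58)) = √(676 + 1/3422) = √(2313273/3422) = √7916020206/3422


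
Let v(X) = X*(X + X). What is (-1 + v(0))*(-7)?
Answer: 7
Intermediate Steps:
v(X) = 2*X² (v(X) = X*(2*X) = 2*X²)
(-1 + v(0))*(-7) = (-1 + 2*0²)*(-7) = (-1 + 2*0)*(-7) = (-1 + 0)*(-7) = -1*(-7) = 7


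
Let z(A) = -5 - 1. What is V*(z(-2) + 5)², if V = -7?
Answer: -7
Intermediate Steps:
z(A) = -6
V*(z(-2) + 5)² = -7*(-6 + 5)² = -7*(-1)² = -7*1 = -7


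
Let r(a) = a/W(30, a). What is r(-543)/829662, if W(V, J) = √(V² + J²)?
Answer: -181*√32861/27263522982 ≈ -1.2035e-6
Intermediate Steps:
W(V, J) = √(J² + V²)
r(a) = a/√(900 + a²) (r(a) = a/(√(a² + 30²)) = a/(√(a² + 900)) = a/(√(900 + a²)) = a/√(900 + a²))
r(-543)/829662 = -543/√(900 + (-543)²)/829662 = -543/√(900 + 294849)*(1/829662) = -181*√32861/32861*(1/829662) = -181*√32861/27263522982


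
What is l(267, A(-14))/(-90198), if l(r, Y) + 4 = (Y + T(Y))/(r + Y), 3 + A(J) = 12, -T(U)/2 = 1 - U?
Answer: 1079/24894648 ≈ 4.3343e-5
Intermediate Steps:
T(U) = -2 + 2*U (T(U) = -2*(1 - U) = -2 + 2*U)
A(J) = 9 (A(J) = -3 + 12 = 9)
l(r, Y) = -4 + (-2 + 3*Y)/(Y + r) (l(r, Y) = -4 + (Y + (-2 + 2*Y))/(r + Y) = -4 + (-2 + 3*Y)/(Y + r))
l(267, A(-14))/(-90198) = ((-2 - 1*9 - 4*267)/(9 + 267))/(-90198) = ((-2 - 9 - 1068)/276)*(-1/90198) = ((1/276)*(-1079))*(-1/90198) = -1079/276*(-1/90198) = 1079/24894648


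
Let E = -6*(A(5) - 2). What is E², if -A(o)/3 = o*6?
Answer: 304704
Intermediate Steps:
A(o) = -18*o (A(o) = -3*o*6 = -18*o)
E = 552 (E = -6*(-18*5 - 2) = -6*(-90 - 2) = -6*(-92) = 552)
E² = 552² = 304704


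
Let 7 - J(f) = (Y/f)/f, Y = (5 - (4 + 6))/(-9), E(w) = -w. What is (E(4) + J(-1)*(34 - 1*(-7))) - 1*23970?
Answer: -213388/9 ≈ -23710.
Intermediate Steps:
Y = 5/9 (Y = (5 - 1*10)*(-⅑) = (5 - 10)*(-⅑) = -5*(-⅑) = 5/9 ≈ 0.55556)
J(f) = 7 - 5/(9*f²) (J(f) = 7 - 5/(9*f)/f = 7 - 5/(9*f²))
(E(4) + J(-1)*(34 - 1*(-7))) - 1*23970 = (-1*4 + (7 - 5/9/(-1)²)*(34 - 1*(-7))) - 1*23970 = (-4 + (7 - 5/9*1)*(34 + 7)) - 23970 = (-4 + (7 - 5/9)*41) - 23970 = (-4 + (58/9)*41) - 23970 = (-4 + 2378/9) - 23970 = 2342/9 - 23970 = -213388/9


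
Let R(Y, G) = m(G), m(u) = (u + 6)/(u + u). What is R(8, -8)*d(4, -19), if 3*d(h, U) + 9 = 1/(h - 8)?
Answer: -37/96 ≈ -0.38542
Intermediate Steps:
m(u) = (6 + u)/(2*u) (m(u) = (6 + u)/((2*u)) = (6 + u)*(1/(2*u)) = (6 + u)/(2*u))
R(Y, G) = (6 + G)/(2*G)
d(h, U) = -3 + 1/(3*(-8 + h)) (d(h, U) = -3 + 1/(3*(h - 8)) = -3 + 1/(3*(-8 + h)))
R(8, -8)*d(4, -19) = ((½)*(6 - 8)/(-8))*((73 - 9*4)/(3*(-8 + 4))) = ((½)*(-⅛)*(-2))*((⅓)*(73 - 36)/(-4)) = ((⅓)*(-¼)*37)/8 = (⅛)*(-37/12) = -37/96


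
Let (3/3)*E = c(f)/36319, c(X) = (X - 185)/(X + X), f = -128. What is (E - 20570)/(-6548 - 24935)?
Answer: 191252948167/292718355712 ≈ 0.65337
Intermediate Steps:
c(X) = (-185 + X)/(2*X) (c(X) = (-185 + X)/((2*X)) = (-185 + X)*(1/(2*X)) = (-185 + X)/(2*X))
E = 313/9297664 (E = ((½)*(-185 - 128)/(-128))/36319 = ((½)*(-1/128)*(-313))*(1/36319) = (313/256)*(1/36319) = 313/9297664 ≈ 3.3664e-5)
(E - 20570)/(-6548 - 24935) = (313/9297664 - 20570)/(-6548 - 24935) = -191252948167/9297664/(-31483) = -191252948167/9297664*(-1/31483) = 191252948167/292718355712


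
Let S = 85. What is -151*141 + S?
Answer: -21206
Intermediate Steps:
-151*141 + S = -151*141 + 85 = -21291 + 85 = -21206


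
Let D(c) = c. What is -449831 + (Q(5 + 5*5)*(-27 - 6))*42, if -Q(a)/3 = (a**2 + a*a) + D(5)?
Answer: 7055359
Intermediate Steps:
Q(a) = -15 - 6*a**2 (Q(a) = -3*((a**2 + a*a) + 5) = -3*((a**2 + a**2) + 5) = -3*(2*a**2 + 5) = -3*(5 + 2*a**2) = -15 - 6*a**2)
-449831 + (Q(5 + 5*5)*(-27 - 6))*42 = -449831 + ((-15 - 6*(5 + 5*5)**2)*(-27 - 6))*42 = -449831 + ((-15 - 6*(5 + 25)**2)*(-33))*42 = -449831 + ((-15 - 6*30**2)*(-33))*42 = -449831 + ((-15 - 6*900)*(-33))*42 = -449831 + ((-15 - 5400)*(-33))*42 = -449831 - 5415*(-33)*42 = -449831 + 178695*42 = -449831 + 7505190 = 7055359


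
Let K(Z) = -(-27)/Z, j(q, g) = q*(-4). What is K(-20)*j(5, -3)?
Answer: 27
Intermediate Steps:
j(q, g) = -4*q
K(Z) = 27/Z
K(-20)*j(5, -3) = (27/(-20))*(-4*5) = (27*(-1/20))*(-20) = -27/20*(-20) = 27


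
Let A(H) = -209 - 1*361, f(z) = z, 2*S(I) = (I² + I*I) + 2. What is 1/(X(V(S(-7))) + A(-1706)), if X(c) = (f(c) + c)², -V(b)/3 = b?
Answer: 1/89430 ≈ 1.1182e-5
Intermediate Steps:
S(I) = 1 + I² (S(I) = ((I² + I*I) + 2)/2 = ((I² + I²) + 2)/2 = (2*I² + 2)/2 = (2 + 2*I²)/2 = 1 + I²)
V(b) = -3*b
X(c) = 4*c² (X(c) = (c + c)² = (2*c)² = 4*c²)
A(H) = -570 (A(H) = -209 - 361 = -570)
1/(X(V(S(-7))) + A(-1706)) = 1/(4*(-3*(1 + (-7)²))² - 570) = 1/(4*(-3*(1 + 49))² - 570) = 1/(4*(-3*50)² - 570) = 1/(4*(-150)² - 570) = 1/(4*22500 - 570) = 1/(90000 - 570) = 1/89430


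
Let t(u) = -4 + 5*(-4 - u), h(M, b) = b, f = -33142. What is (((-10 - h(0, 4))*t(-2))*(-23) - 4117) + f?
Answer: -41767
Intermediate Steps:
t(u) = -24 - 5*u (t(u) = -4 + (-20 - 5*u) = -24 - 5*u)
(((-10 - h(0, 4))*t(-2))*(-23) - 4117) + f = (((-10 - 1*4)*(-24 - 5*(-2)))*(-23) - 4117) - 33142 = (((-10 - 4)*(-24 + 10))*(-23) - 4117) - 33142 = (-14*(-14)*(-23) - 4117) - 33142 = (196*(-23) - 4117) - 33142 = (-4508 - 4117) - 33142 = -8625 - 33142 = -41767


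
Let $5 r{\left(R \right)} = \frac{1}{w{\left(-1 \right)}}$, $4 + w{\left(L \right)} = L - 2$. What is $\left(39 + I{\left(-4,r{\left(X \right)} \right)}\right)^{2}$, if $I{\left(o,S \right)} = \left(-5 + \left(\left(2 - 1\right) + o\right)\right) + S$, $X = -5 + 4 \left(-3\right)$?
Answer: $\frac{1175056}{1225} \approx 959.23$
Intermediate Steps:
$X = -17$ ($X = -5 - 12 = -17$)
$w{\left(L \right)} = -6 + L$ ($w{\left(L \right)} = -4 + \left(L - 2\right) = -4 + \left(-2 + L\right) = -6 + L$)
$r{\left(R \right)} = - \frac{1}{35}$ ($r{\left(R \right)} = \frac{1}{5 \left(-6 - 1\right)} = \frac{1}{5 \left(-7\right)} = \frac{1}{5} \left(- \frac{1}{7}\right) = - \frac{1}{35}$)
$I{\left(o,S \right)} = -4 + S + o$ ($I{\left(o,S \right)} = \left(-5 + \left(1 + o\right)\right) + S = \left(-4 + o\right) + S = -4 + S + o$)
$\left(39 + I{\left(-4,r{\left(X \right)} \right)}\right)^{2} = \left(39 - \frac{281}{35}\right)^{2} = \left(\frac{1084}{35}\right)^{2} = \frac{1175056}{1225}$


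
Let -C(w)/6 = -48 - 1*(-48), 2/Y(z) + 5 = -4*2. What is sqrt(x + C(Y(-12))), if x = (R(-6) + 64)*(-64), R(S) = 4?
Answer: 16*I*sqrt(17) ≈ 65.97*I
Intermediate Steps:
Y(z) = -2/13 (Y(z) = 2/(-5 - 4*2) = 2/(-5 - 8) = 2/(-13) = 2*(-1/13) = -2/13)
C(w) = 0 (C(w) = -6*(-48 - 1*(-48)) = -6*(-48 + 48) = -6*0 = 0)
x = -4352 (x = (4 + 64)*(-64) = 68*(-64) = -4352)
sqrt(x + C(Y(-12))) = sqrt(-4352 + 0) = sqrt(-4352) = 16*I*sqrt(17)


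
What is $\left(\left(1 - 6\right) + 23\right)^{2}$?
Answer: $324$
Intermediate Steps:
$\left(\left(1 - 6\right) + 23\right)^{2} = \left(-5 + 23\right)^{2} = 18^{2} = 324$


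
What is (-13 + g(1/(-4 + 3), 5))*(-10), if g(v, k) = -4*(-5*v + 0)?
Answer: 330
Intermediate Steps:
g(v, k) = 20*v (g(v, k) = -(-20)*v = 20*v)
(-13 + g(1/(-4 + 3), 5))*(-10) = (-13 + 20/(-4 + 3))*(-10) = (-13 + 20/(-1))*(-10) = (-13 + 20*(-1))*(-10) = (-13 - 20)*(-10) = -33*(-10) = 330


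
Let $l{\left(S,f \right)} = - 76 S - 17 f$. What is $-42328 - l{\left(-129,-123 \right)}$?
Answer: $-54223$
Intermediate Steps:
$-42328 - l{\left(-129,-123 \right)} = -42328 - \left(\left(-76\right) \left(-129\right) - -2091\right) = -42328 - \left(9804 + 2091\right) = -42328 - 11895 = -54223$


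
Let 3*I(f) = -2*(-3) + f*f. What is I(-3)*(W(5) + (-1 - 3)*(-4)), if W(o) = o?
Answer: 105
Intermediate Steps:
I(f) = 2 + f²/3 (I(f) = (-2*(-3) + f*f)/3 = (6 + f²)/3 = 2 + f²/3)
I(-3)*(W(5) + (-1 - 3)*(-4)) = (2 + (⅓)*(-3)²)*(5 + (-1 - 3)*(-4)) = (2 + (⅓)*9)*(5 - 4*(-4)) = (2 + 3)*(5 + 16) = 5*21 = 105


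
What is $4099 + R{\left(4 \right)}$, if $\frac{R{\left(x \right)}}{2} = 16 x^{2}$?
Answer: $4611$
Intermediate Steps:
$R{\left(x \right)} = 32 x^{2}$ ($R{\left(x \right)} = 2 \cdot 16 x^{2} = 32 x^{2}$)
$4099 + R{\left(4 \right)} = 4099 + 32 \cdot 4^{2} = 4099 + 32 \cdot 16 = 4099 + 512 = 4611$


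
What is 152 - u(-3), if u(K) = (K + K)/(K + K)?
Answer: 151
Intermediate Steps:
u(K) = 1 (u(K) = (2*K)/((2*K)) = (2*K)*(1/(2*K)) = 1)
152 - u(-3) = 152 - 1*1 = 152 - 1 = 151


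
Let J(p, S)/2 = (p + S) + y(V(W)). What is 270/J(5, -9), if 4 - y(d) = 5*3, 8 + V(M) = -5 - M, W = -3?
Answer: -9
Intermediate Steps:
V(M) = -13 - M (V(M) = -8 + (-5 - M) = -13 - M)
y(d) = -11 (y(d) = 4 - 5*3 = 4 - 1*15 = 4 - 15 = -11)
J(p, S) = -22 + 2*S + 2*p (J(p, S) = 2*((p + S) - 11) = 2*((S + p) - 11) = 2*(-11 + S + p) = -22 + 2*S + 2*p)
270/J(5, -9) = 270/(-22 + 2*(-9) + 2*5) = 270/(-22 - 18 + 10) = 270/(-30) = 270*(-1/30) = -9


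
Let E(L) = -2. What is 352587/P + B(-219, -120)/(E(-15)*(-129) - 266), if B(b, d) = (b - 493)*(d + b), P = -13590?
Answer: -136792159/4530 ≈ -30197.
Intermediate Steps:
B(b, d) = (-493 + b)*(b + d)
352587/P + B(-219, -120)/(E(-15)*(-129) - 266) = 352587/(-13590) + ((-219)² - 493*(-219) - 493*(-120) - 219*(-120))/(-2*(-129) - 266) = 352587*(-1/13590) + (47961 + 107967 + 59160 + 26280)/(258 - 266) = -117529/4530 + 241368/(-8) = -117529/4530 + 241368*(-⅛) = -117529/4530 - 30171 = -136792159/4530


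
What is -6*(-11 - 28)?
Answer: 234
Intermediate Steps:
-6*(-11 - 28) = -6*(-39) = 234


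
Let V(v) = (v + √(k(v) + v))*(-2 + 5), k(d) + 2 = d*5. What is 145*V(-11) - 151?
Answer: -4936 + 870*I*√17 ≈ -4936.0 + 3587.1*I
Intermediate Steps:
k(d) = -2 + 5*d (k(d) = -2 + d*5 = -2 + 5*d)
V(v) = 3*v + 3*√(-2 + 6*v) (V(v) = (v + √((-2 + 5*v) + v))*(-2 + 5) = (v + √(-2 + 6*v))*3 = 3*v + 3*√(-2 + 6*v))
145*V(-11) - 151 = 145*(3*(-11) + 3*√(-2 + 6*(-11))) - 151 = 145*(-33 + 3*√(-2 - 66)) - 151 = 145*(-33 + 3*√(-68)) - 151 = 145*(-33 + 3*(2*I*√17)) - 151 = 145*(-33 + 6*I*√17) - 151 = (-4785 + 870*I*√17) - 151 = -4936 + 870*I*√17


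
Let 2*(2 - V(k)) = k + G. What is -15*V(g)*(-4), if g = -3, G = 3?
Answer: 120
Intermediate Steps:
V(k) = ½ - k/2 (V(k) = 2 - (k + 3)/2 = 2 - (3 + k)/2 = 2 + (-3/2 - k/2) = ½ - k/2)
-15*V(g)*(-4) = -15*(½ - ½*(-3))*(-4) = -15*(½ + 3/2)*(-4) = -15*2*(-4) = -30*(-4) = 120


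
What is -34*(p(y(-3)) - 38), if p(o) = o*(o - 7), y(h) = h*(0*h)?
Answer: 1292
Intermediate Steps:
y(h) = 0 (y(h) = h*0 = 0)
p(o) = o*(-7 + o)
-34*(p(y(-3)) - 38) = -34*(0*(-7 + 0) - 38) = -34*(0*(-7) - 38) = -34*(0 - 38) = -34*(-38) = 1292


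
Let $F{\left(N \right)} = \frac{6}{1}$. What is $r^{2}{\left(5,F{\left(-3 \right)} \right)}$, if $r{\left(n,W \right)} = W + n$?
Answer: $121$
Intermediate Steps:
$F{\left(N \right)} = 6$ ($F{\left(N \right)} = 6 \cdot 1 = 6$)
$r^{2}{\left(5,F{\left(-3 \right)} \right)} = \left(6 + 5\right)^{2} = 11^{2} = 121$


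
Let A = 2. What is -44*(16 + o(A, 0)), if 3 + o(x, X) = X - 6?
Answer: -308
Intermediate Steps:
o(x, X) = -9 + X (o(x, X) = -3 + (X - 6) = -3 + (-6 + X) = -9 + X)
-44*(16 + o(A, 0)) = -44*(16 + (-9 + 0)) = -44*(16 - 9) = -44*7 = -308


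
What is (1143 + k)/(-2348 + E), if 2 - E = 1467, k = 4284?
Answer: -1809/1271 ≈ -1.4233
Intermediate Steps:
E = -1465 (E = 2 - 1*1467 = 2 - 1467 = -1465)
(1143 + k)/(-2348 + E) = (1143 + 4284)/(-2348 - 1465) = 5427/(-3813) = 5427*(-1/3813) = -1809/1271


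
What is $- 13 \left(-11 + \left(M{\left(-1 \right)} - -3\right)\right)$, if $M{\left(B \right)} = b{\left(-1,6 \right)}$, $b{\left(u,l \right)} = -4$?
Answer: $156$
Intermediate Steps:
$M{\left(B \right)} = -4$
$- 13 \left(-11 + \left(M{\left(-1 \right)} - -3\right)\right) = - 13 \left(-11 - 1\right) = \left(-13\right) \left(-12\right) = 156$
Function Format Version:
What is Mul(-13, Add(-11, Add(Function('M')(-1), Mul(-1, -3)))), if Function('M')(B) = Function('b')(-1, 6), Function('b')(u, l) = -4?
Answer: 156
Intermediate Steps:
Function('M')(B) = -4
Mul(-13, Add(-11, Add(Function('M')(-1), Mul(-1, -3)))) = Mul(-13, Add(-11, Add(-4, Mul(-1, -3)))) = Mul(-13, Add(-11, Add(-4, 3))) = Mul(-13, Add(-11, -1)) = Mul(-13, -12) = 156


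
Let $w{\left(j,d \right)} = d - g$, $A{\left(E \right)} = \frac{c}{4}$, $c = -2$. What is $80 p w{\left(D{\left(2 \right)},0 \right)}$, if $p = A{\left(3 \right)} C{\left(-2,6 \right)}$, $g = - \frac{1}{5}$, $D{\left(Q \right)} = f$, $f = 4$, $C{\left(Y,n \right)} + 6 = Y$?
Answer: $64$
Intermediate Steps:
$C{\left(Y,n \right)} = -6 + Y$
$D{\left(Q \right)} = 4$
$g = - \frac{1}{5}$ ($g = \left(-1\right) \frac{1}{5} = - \frac{1}{5} \approx -0.2$)
$A{\left(E \right)} = - \frac{1}{2}$ ($A{\left(E \right)} = - \frac{2}{4} = \left(-2\right) \frac{1}{4} = - \frac{1}{2}$)
$p = 4$ ($p = - \frac{-6 - 2}{2} = \left(- \frac{1}{2}\right) \left(-8\right) = 4$)
$w{\left(j,d \right)} = \frac{1}{5} + d$ ($w{\left(j,d \right)} = d - - \frac{1}{5} = d + \frac{1}{5} = \frac{1}{5} + d$)
$80 p w{\left(D{\left(2 \right)},0 \right)} = 80 \cdot 4 \left(\frac{1}{5} + 0\right) = 320 \cdot \frac{1}{5} = 64$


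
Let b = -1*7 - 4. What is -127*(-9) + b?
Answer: 1132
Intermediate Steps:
b = -11 (b = -7 - 4 = -11)
-127*(-9) + b = -127*(-9) - 11 = 1143 - 11 = 1132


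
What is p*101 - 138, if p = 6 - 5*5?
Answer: -2057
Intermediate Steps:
p = -19 (p = 6 - 25 = -19)
p*101 - 138 = -19*101 - 138 = -1919 - 138 = -2057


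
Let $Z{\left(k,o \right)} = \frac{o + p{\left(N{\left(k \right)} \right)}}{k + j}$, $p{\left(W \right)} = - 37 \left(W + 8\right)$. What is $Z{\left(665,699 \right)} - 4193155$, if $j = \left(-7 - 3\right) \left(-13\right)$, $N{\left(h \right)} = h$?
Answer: $- \frac{3333582427}{795} \approx -4.1932 \cdot 10^{6}$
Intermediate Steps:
$p{\left(W \right)} = -296 - 37 W$ ($p{\left(W \right)} = - 37 \left(8 + W\right) = -296 - 37 W$)
$j = 130$ ($j = \left(-10\right) \left(-13\right) = 130$)
$Z{\left(k,o \right)} = \frac{-296 + o - 37 k}{130 + k}$ ($Z{\left(k,o \right)} = \frac{o - \left(296 + 37 k\right)}{k + 130} = \frac{-296 + o - 37 k}{130 + k}$)
$Z{\left(665,699 \right)} - 4193155 = \frac{-296 + 699 - 24605}{130 + 665} - 4193155 = \frac{-296 + 699 - 24605}{795} - 4193155 = \frac{1}{795} \left(-24202\right) - 4193155 = - \frac{24202}{795} - 4193155 = - \frac{3333582427}{795}$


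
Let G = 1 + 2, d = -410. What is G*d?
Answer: -1230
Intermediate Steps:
G = 3
G*d = 3*(-410) = -1230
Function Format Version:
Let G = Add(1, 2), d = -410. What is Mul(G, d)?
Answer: -1230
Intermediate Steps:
G = 3
Mul(G, d) = Mul(3, -410) = -1230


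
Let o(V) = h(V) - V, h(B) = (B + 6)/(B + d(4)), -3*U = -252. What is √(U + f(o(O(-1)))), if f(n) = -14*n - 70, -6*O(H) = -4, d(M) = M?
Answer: √30/3 ≈ 1.8257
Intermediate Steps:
U = 84 (U = -⅓*(-252) = 84)
O(H) = ⅔ (O(H) = -⅙*(-4) = ⅔)
h(B) = (6 + B)/(4 + B) (h(B) = (B + 6)/(B + 4) = (6 + B)/(4 + B))
o(V) = -V + (6 + V)/(4 + V) (o(V) = (6 + V)/(4 + V) - V = -V + (6 + V)/(4 + V))
f(n) = -70 - 14*n
√(U + f(o(O(-1)))) = √(84 + (-70 - 14*(6 + ⅔ - 1*⅔*(4 + ⅔))/(4 + ⅔))) = √(84 + (-70 - 14*(6 + ⅔ - 1*⅔*14/3)/14/3)) = √(84 + (-70 - 3*(6 + ⅔ - 28/9))) = √(84 + (-70 - 3*32/9)) = √(84 + (-70 - 14*16/21)) = √(84 + (-70 - 32/3)) = √(84 - 242/3) = √(10/3) = √30/3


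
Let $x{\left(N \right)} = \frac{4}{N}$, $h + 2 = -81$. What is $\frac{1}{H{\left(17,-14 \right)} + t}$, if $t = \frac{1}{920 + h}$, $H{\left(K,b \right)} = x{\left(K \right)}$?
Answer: $\frac{14229}{3365} \approx 4.2285$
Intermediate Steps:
$h = -83$ ($h = -2 - 81 = -83$)
$H{\left(K,b \right)} = \frac{4}{K}$
$t = \frac{1}{837}$ ($t = \frac{1}{920 - 83} = \frac{1}{837} \approx 0.0011947$)
$\frac{1}{H{\left(17,-14 \right)} + t} = \frac{1}{\frac{4}{17} + \frac{1}{837}} = \frac{1}{\frac{3365}{14229}} = \frac{14229}{3365}$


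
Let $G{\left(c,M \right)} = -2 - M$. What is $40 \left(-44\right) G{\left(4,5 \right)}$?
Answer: $12320$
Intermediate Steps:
$40 \left(-44\right) G{\left(4,5 \right)} = 40 \left(-44\right) \left(-2 - 5\right) = - 1760 \left(-2 - 5\right) = \left(-1760\right) \left(-7\right) = 12320$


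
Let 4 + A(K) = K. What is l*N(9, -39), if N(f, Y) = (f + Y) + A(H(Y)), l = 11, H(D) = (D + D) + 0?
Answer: -1232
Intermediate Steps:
H(D) = 2*D (H(D) = 2*D + 0 = 2*D)
A(K) = -4 + K
N(f, Y) = -4 + f + 3*Y (N(f, Y) = (f + Y) + (-4 + 2*Y) = (Y + f) + (-4 + 2*Y) = -4 + f + 3*Y)
l*N(9, -39) = 11*(-4 + 9 + 3*(-39)) = 11*(-4 + 9 - 117) = 11*(-112) = -1232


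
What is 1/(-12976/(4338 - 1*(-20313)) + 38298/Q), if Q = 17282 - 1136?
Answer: 566973/1046401 ≈ 0.54183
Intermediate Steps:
Q = 16146
1/(-12976/(4338 - 1*(-20313)) + 38298/Q) = 1/(-12976/(4338 - 1*(-20313)) + 38298/16146) = 1/(-12976/(4338 + 20313) + 38298*(1/16146)) = 1/(-12976/24651 + 491/207) = 1/(1046401/566973) = 566973/1046401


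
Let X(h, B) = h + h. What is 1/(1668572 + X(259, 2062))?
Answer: 1/1669090 ≈ 5.9913e-7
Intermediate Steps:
X(h, B) = 2*h
1/(1668572 + X(259, 2062)) = 1/(1668572 + 2*259) = 1/(1668572 + 518) = 1/1669090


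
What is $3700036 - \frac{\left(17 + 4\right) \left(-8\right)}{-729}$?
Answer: $\frac{899108692}{243} \approx 3.7 \cdot 10^{6}$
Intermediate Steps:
$3700036 - \frac{\left(17 + 4\right) \left(-8\right)}{-729} = 3700036 - 21 \left(-8\right) \left(- \frac{1}{729}\right) = 3700036 - \left(-168\right) \left(- \frac{1}{729}\right) = 3700036 - \frac{56}{243} = \frac{899108692}{243}$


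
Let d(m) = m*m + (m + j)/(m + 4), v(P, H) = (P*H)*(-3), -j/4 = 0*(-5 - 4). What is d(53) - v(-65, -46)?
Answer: 671456/57 ≈ 11780.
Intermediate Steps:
j = 0 (j = -0*(-5 - 4) = -0*(-9) = -4*0 = 0)
v(P, H) = -3*H*P (v(P, H) = (H*P)*(-3) = -3*H*P)
d(m) = m**2 + m/(4 + m) (d(m) = m*m + (m + 0)/(m + 4) = m**2 + m/(4 + m))
d(53) - v(-65, -46) = 53*(1 + 53**2 + 4*53)/(4 + 53) - (-3)*(-46)*(-65) = 53*(1 + 2809 + 212)/57 - 1*(-8970) = 53*(1/57)*3022 + 8970 = 160166/57 + 8970 = 671456/57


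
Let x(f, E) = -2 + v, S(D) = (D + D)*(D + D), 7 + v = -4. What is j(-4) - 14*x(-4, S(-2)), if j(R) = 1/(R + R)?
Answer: 1455/8 ≈ 181.88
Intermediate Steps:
v = -11 (v = -7 - 4 = -11)
S(D) = 4*D² (S(D) = (2*D)*(2*D) = 4*D²)
x(f, E) = -13 (x(f, E) = -2 - 11 = -13)
j(R) = 1/(2*R)
j(-4) - 14*x(-4, S(-2)) = (½)/(-4) - 14*(-13) = (½)*(-¼) + 182 = -⅛ + 182 = 1455/8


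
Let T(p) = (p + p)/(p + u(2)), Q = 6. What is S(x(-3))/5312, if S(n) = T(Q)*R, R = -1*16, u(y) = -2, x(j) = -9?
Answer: -3/332 ≈ -0.0090361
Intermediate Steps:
T(p) = 2*p/(-2 + p) (T(p) = (p + p)/(p - 2) = (2*p)/(-2 + p) = 2*p/(-2 + p))
R = -16
S(n) = -48 (S(n) = (2*6/(-2 + 6))*(-16) = (2*6/4)*(-16) = (2*6*(1/4))*(-16) = 3*(-16) = -48)
S(x(-3))/5312 = -48/5312 = -48*1/5312 = -3/332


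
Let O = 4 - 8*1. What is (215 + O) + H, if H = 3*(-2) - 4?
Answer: 201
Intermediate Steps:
O = -4 (O = 4 - 8 = -4)
H = -10 (H = -6 - 4 = -10)
(215 + O) + H = (215 - 4) - 10 = 211 - 10 = 201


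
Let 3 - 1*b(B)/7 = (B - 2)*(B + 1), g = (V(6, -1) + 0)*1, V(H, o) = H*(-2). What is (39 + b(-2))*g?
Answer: -384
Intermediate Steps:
V(H, o) = -2*H
g = -12 (g = (-2*6 + 0)*1 = (-12 + 0)*1 = -12*1 = -12)
b(B) = 21 - 7*(1 + B)*(-2 + B) (b(B) = 21 - 7*(B - 2)*(B + 1) = 21 - 7*(-2 + B)*(1 + B) = 21 - 7*(1 + B)*(-2 + B))
(39 + b(-2))*g = (39 + (35 - 7*(-2)**2 + 7*(-2)))*(-12) = (39 + (35 - 7*4 - 14))*(-12) = (39 + (35 - 28 - 14))*(-12) = (39 - 7)*(-12) = 32*(-12) = -384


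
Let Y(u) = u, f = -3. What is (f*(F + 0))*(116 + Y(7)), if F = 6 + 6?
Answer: -4428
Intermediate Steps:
F = 12
(f*(F + 0))*(116 + Y(7)) = (-3*(12 + 0))*(116 + 7) = -3*12*123 = -36*123 = -4428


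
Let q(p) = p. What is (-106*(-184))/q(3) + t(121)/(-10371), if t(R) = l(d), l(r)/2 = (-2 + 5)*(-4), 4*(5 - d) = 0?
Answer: 67425352/10371 ≈ 6501.3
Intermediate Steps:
d = 5 (d = 5 - 1/4*0 = 5 + 0 = 5)
l(r) = -24 (l(r) = 2*((-2 + 5)*(-4)) = 2*(3*(-4)) = 2*(-12) = -24)
t(R) = -24
(-106*(-184))/q(3) + t(121)/(-10371) = -106*(-184)/3 - 24/(-10371) = 19504*(1/3) - 24*(-1/10371) = 19504/3 + 8/3457 = 67425352/10371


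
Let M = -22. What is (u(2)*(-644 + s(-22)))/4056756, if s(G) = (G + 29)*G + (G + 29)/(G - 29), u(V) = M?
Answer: 40705/9404298 ≈ 0.0043283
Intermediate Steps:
u(V) = -22
s(G) = G*(29 + G) + (29 + G)/(-29 + G) (s(G) = (29 + G)*G + (29 + G)/(-29 + G) = G*(29 + G) + (29 + G)/(-29 + G))
(u(2)*(-644 + s(-22)))/4056756 = -22*(-644 + (29 + (-22)³ - 840*(-22))/(-29 - 22))/4056756 = -22*(-644 + (29 - 10648 + 18480)/(-51))*(1/4056756) = -22*(-644 - 1/51*7861)*(1/4056756) = -22*(-644 - 7861/51)*(1/4056756) = -22*(-40705/51)*(1/4056756) = (895510/51)*(1/4056756) = 40705/9404298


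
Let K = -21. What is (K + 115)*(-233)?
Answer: -21902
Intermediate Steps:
(K + 115)*(-233) = (-21 + 115)*(-233) = 94*(-233) = -21902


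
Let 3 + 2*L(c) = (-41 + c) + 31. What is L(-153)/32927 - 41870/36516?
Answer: -690842159/601181166 ≈ -1.1491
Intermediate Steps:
L(c) = -13/2 + c/2 (L(c) = -3/2 + ((-41 + c) + 31)/2 = -3/2 + (-10 + c)/2 = -3/2 + (-5 + c/2) = -13/2 + c/2)
L(-153)/32927 - 41870/36516 = (-13/2 + (½)*(-153))/32927 - 41870/36516 = (-13/2 - 153/2)*(1/32927) - 41870*1/36516 = -83*1/32927 - 20935/18258 = -83/32927 - 20935/18258 = -690842159/601181166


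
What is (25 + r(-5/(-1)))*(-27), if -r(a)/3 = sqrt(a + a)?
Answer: -675 + 81*sqrt(10) ≈ -418.86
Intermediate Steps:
r(a) = -3*sqrt(2)*sqrt(a) (r(a) = -3*sqrt(a + a) = -3*sqrt(2)*sqrt(a))
(25 + r(-5/(-1)))*(-27) = (25 - 3*sqrt(2)*sqrt(-5/(-1)))*(-27) = (25 - 3*sqrt(2)*sqrt(-5*(-1)))*(-27) = (25 - 3*sqrt(2)*sqrt(5))*(-27) = (25 - 3*sqrt(10))*(-27) = -675 + 81*sqrt(10)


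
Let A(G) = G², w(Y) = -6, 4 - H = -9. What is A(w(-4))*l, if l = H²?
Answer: 6084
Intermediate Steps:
H = 13 (H = 4 - 1*(-9) = 4 + 9 = 13)
l = 169 (l = 13² = 169)
A(w(-4))*l = (-6)²*169 = 36*169 = 6084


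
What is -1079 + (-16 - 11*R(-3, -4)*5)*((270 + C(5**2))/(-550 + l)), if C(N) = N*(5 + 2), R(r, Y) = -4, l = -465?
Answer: -237193/203 ≈ -1168.4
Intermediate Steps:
C(N) = 7*N (C(N) = N*7 = 7*N)
-1079 + (-16 - 11*R(-3, -4)*5)*((270 + C(5**2))/(-550 + l)) = -1079 + (-16 - (-44)*5)*((270 + 7*5**2)/(-550 - 465)) = -1079 + (-16 - 11*(-20))*((270 + 7*25)/(-1015)) = -1079 + (-16 + 220)*((270 + 175)*(-1/1015)) = -1079 + 204*(445*(-1/1015)) = -1079 + 204*(-89/203) = -1079 - 18156/203 = -237193/203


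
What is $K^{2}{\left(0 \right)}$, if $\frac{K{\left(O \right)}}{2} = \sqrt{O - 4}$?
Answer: $-16$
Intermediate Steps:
$K{\left(O \right)} = 2 \sqrt{-4 + O}$ ($K{\left(O \right)} = 2 \sqrt{O - 4} = 2 \sqrt{-4 + O}$)
$K^{2}{\left(0 \right)} = \left(2 \sqrt{-4 + 0}\right)^{2} = \left(2 \sqrt{-4}\right)^{2} = \left(2 \cdot 2 i\right)^{2} = \left(4 i\right)^{2} = -16$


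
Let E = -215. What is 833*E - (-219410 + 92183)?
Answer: -51868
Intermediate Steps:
833*E - (-219410 + 92183) = 833*(-215) - (-219410 + 92183) = -179095 - 1*(-127227) = -179095 + 127227 = -51868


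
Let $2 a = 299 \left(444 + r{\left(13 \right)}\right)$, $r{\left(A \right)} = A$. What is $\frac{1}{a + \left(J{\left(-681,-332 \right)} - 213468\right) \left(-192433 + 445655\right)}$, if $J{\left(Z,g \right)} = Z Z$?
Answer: $\frac{2}{126759524735} \approx 1.5778 \cdot 10^{-11}$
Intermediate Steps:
$J{\left(Z,g \right)} = Z^{2}$
$a = \frac{136643}{2}$ ($a = \frac{299 \left(444 + 13\right)}{2} = \frac{299 \cdot 457}{2} = \frac{1}{2} \cdot 136643 = \frac{136643}{2} \approx 68322.0$)
$\frac{1}{a + \left(J{\left(-681,-332 \right)} - 213468\right) \left(-192433 + 445655\right)} = \frac{1}{\frac{136643}{2} + \left(\left(-681\right)^{2} - 213468\right) \left(-192433 + 445655\right)} = \frac{1}{\frac{136643}{2} + \left(463761 - 213468\right) 253222} = \frac{1}{\frac{136643}{2} + 250293 \cdot 253222} = \frac{1}{\frac{136643}{2} + 63379694046} = \frac{1}{\frac{126759524735}{2}} = \frac{2}{126759524735}$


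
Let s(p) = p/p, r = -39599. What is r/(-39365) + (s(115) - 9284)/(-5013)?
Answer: 563935082/197336745 ≈ 2.8577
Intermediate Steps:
s(p) = 1
r/(-39365) + (s(115) - 9284)/(-5013) = -39599/(-39365) + (1 - 9284)/(-5013) = -39599*(-1/39365) - 9283*(-1/5013) = 39599/39365 + 9283/5013 = 563935082/197336745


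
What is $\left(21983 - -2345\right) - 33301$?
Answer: $-8973$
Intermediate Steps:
$\left(21983 - -2345\right) - 33301 = \left(21983 + 2345\right) - 33301 = 24328 - 33301 = -8973$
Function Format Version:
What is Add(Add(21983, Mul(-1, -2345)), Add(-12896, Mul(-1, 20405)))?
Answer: -8973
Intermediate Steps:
Add(Add(21983, Mul(-1, -2345)), Add(-12896, Mul(-1, 20405))) = Add(Add(21983, 2345), Add(-12896, -20405)) = Add(24328, -33301) = -8973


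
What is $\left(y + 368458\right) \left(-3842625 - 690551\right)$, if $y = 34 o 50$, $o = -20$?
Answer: $-1516156978608$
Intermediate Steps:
$y = -34000$ ($y = 34 \left(-20\right) 50 = \left(-680\right) 50 = -34000$)
$\left(y + 368458\right) \left(-3842625 - 690551\right) = \left(-34000 + 368458\right) \left(-3842625 - 690551\right) = 334458 \left(-4533176\right) = -1516156978608$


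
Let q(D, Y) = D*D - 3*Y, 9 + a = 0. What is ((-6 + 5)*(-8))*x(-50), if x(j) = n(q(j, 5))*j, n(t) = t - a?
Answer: -997600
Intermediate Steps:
a = -9 (a = -9 + 0 = -9)
q(D, Y) = D² - 3*Y
n(t) = 9 + t (n(t) = t - 1*(-9) = t + 9 = 9 + t)
x(j) = j*(-6 + j²) (x(j) = (9 + (j² - 3*5))*j = (9 + (j² - 15))*j = (9 + (-15 + j²))*j = (-6 + j²)*j = j*(-6 + j²))
((-6 + 5)*(-8))*x(-50) = ((-6 + 5)*(-8))*(-50*(-6 + (-50)²)) = (-1*(-8))*(-50*(-6 + 2500)) = 8*(-50*2494) = 8*(-124700) = -997600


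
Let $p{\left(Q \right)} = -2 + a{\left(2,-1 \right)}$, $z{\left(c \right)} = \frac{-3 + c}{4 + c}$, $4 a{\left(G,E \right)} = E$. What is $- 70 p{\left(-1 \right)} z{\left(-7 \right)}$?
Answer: $525$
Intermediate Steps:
$a{\left(G,E \right)} = \frac{E}{4}$
$z{\left(c \right)} = \frac{-3 + c}{4 + c}$
$p{\left(Q \right)} = - \frac{9}{4}$ ($p{\left(Q \right)} = -2 + \frac{1}{4} \left(-1\right) = -2 - \frac{1}{4} = - \frac{9}{4}$)
$- 70 p{\left(-1 \right)} z{\left(-7 \right)} = \left(-70\right) \left(- \frac{9}{4}\right) \frac{-3 - 7}{4 - 7} = \frac{315 \frac{1}{-3} \left(-10\right)}{2} = \frac{315 \left(\left(- \frac{1}{3}\right) \left(-10\right)\right)}{2} = \frac{315}{2} \cdot \frac{10}{3} = 525$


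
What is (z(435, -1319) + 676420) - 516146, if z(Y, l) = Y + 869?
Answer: 161578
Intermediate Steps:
z(Y, l) = 869 + Y
(z(435, -1319) + 676420) - 516146 = ((869 + 435) + 676420) - 516146 = (1304 + 676420) - 516146 = 677724 - 516146 = 161578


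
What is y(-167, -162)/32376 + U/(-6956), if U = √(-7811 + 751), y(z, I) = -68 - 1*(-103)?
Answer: 35/32376 - I*√1765/3478 ≈ 0.001081 - 0.012079*I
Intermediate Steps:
y(z, I) = 35 (y(z, I) = -68 + 103 = 35)
U = 2*I*√1765 (U = √(-7060) = 2*I*√1765 ≈ 84.024*I)
y(-167, -162)/32376 + U/(-6956) = 35/32376 + (2*I*√1765)/(-6956) = 35*(1/32376) + (2*I*√1765)*(-1/6956) = 35/32376 - I*√1765/3478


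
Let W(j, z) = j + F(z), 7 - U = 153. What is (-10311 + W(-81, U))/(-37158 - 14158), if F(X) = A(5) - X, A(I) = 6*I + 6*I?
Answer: 5093/25658 ≈ 0.19850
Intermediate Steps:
U = -146 (U = 7 - 1*153 = 7 - 153 = -146)
A(I) = 12*I
F(X) = 60 - X (F(X) = 12*5 - X = 60 - X)
W(j, z) = 60 + j - z (W(j, z) = j + (60 - z) = 60 + j - z)
(-10311 + W(-81, U))/(-37158 - 14158) = (-10311 + (60 - 81 - 1*(-146)))/(-37158 - 14158) = (-10311 + (60 - 81 + 146))/(-51316) = (-10311 + 125)*(-1/51316) = -10186*(-1/51316) = 5093/25658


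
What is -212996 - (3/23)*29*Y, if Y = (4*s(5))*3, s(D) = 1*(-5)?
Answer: -4893688/23 ≈ -2.1277e+5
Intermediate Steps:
s(D) = -5
Y = -60 (Y = (4*(-5))*3 = -20*3 = -60)
-212996 - (3/23)*29*Y = -212996 - (3/23)*29*(-60) = -212996 - 87*(-60)/23 = -212996 - 1*(-5220/23) = -212996 + 5220/23 = -4893688/23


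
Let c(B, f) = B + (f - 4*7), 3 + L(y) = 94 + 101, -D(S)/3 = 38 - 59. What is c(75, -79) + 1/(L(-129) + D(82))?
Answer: -8159/255 ≈ -31.996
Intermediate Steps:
D(S) = 63 (D(S) = -3*(38 - 59) = -3*(-21) = 63)
L(y) = 192 (L(y) = -3 + (94 + 101) = -3 + 195 = 192)
c(B, f) = -28 + B + f (c(B, f) = B + (f - 28) = B + (-28 + f) = -28 + B + f)
c(75, -79) + 1/(L(-129) + D(82)) = (-28 + 75 - 79) + 1/(192 + 63) = -32 + 1/255 = -8159/255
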